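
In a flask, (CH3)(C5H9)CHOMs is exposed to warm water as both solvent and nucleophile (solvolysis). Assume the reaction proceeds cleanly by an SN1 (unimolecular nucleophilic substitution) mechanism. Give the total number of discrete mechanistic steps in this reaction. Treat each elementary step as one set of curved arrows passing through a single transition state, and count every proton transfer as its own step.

4

Step 1: The C–O bond breaks with both electrons going to the mesylate; MsO⁻ leaves and a secondary carbocation remains.
Step 2: Carbocation rearrangement: a 1,2-hydride shift from the adjacent cyclopentyl carbon converts the initially-formed secondary cation into the more stable tertiary cation.
Step 3: A lone pair on the oxygen of H2O attacks the carbocation, forming a new C–O σ-bond and an oxonium ion.
Step 4: A second solvent molecule removes the proton on oxygen, giving the neutral alcohol product.
Total: 4 elementary steps.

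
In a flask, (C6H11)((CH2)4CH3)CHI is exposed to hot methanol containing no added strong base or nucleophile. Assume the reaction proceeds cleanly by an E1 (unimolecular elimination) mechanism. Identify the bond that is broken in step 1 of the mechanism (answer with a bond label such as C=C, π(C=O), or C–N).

Step 1: Ionisation: the C–I σ-bond cleaves heterolytically; both bonding electrons depart with I⁻, leaving a secondary carbocation at the α-carbon.
The bond broken in this step is the C–I bond.

C–I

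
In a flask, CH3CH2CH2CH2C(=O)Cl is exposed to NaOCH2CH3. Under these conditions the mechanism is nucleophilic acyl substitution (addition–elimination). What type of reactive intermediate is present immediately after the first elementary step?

tetrahedral intermediate

Step 1: A lone pair on the O of CH3CH2O⁻ attacks the electrophilic acyl carbon; the π(C=O) electrons move onto oxygen, giving a tetrahedral intermediate.
After step 1 the species present is a tetrahedral intermediate.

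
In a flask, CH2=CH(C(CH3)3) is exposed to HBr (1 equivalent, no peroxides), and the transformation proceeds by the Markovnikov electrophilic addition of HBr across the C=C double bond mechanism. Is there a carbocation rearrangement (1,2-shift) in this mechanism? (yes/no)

yes

The first-formed carbocation is secondary.
The adjacent tert-butyl carbon has no hydrogen but bears methyl groups; migration of one methyl with its bonding pair (a 1,2-methyl shift) places the charge on a tertiary centre.
Tertiary is more stable than secondary, so the shift occurs.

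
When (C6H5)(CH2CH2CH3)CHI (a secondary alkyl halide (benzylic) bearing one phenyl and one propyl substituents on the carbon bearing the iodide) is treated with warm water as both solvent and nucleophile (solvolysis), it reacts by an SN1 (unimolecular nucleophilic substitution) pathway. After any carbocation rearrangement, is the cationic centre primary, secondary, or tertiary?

secondary

Step 1: Unassisted departure of I⁻ (taking the C–I bonding pair) generates a secondary carbocation.
No single 1,2-shift to an adjacent carbon would give a more-substituted cation, so no rearrangement occurs.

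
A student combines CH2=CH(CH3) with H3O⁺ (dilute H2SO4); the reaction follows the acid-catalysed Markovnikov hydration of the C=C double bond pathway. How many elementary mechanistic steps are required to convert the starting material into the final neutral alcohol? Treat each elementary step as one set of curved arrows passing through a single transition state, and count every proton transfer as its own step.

3

Step 1: Protonation of the alkene by H3O⁺: the π bond acts as the nucleophile and picks up H⁺, giving the more stable (Markovnikov) secondary carbocation. H2O is released.
(No 1,2-shift: no single shift to an adjacent carbon would give a more stable cation.)
Step 2: Nucleophilic capture of the cation by H2O produces the protonated alcohol (an oxonium ion).
Step 3: H2O removes a proton from the oxonium oxygen, regenerating H3O⁺ and giving the neutral alcohol.
Total: 3 elementary steps.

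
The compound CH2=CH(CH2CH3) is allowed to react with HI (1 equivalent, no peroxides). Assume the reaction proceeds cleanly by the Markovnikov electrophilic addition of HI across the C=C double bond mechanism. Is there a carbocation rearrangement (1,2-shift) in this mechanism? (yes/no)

no

The first-formed carbocation is secondary.
No single 1,2-shift to an adjacent carbon would produce a more-substituted cation than the one already present, so no rearrangement occurs.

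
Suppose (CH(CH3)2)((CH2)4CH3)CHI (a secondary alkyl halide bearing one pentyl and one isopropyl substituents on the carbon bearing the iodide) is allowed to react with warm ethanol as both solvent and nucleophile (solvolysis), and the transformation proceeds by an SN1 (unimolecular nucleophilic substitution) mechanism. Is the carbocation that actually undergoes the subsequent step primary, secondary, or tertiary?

tertiary

Step 1: Unassisted departure of I⁻ (taking the C–I bonding pair) generates a secondary carbocation.
Step 2: A hydride (H with its bonding pair) migrates from the adjacent isopropyl carbon to the cationic centre — a 1,2-hydride shift — upgrading the secondary cation to a tertiary one.
The cation rearranges from secondary to tertiary via a 1,2-hydride shift from the adjacent isopropyl carbon; the tertiary cation is what reacts next.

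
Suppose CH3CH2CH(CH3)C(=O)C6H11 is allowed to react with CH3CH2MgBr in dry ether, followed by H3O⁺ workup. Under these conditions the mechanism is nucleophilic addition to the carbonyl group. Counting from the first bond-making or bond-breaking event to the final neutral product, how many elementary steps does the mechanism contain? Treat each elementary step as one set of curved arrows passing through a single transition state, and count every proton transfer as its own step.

2

Step 1: Nucleophilic addition: the carbanion-like carbon of CH3CH2MgBr adds to the carbonyl carbon, pushing the π(C=O) electron pair onto oxygen and giving a tetrahedral alkoxide.
Step 2: On H3O⁺ workup the alkoxide oxygen is protonated, giving an alcohol.
Total: 2 elementary steps.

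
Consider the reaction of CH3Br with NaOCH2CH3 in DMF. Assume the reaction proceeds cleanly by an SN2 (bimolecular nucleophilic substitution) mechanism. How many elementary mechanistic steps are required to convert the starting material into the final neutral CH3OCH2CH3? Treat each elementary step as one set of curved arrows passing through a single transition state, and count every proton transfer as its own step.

1

Step 1: Backside attack by CH3CH2O⁻ on the carbon bearing the bromide: the new C–O bond forms as the C–Br bond breaks, with Walden inversion at carbon.
Total: 1 elementary step.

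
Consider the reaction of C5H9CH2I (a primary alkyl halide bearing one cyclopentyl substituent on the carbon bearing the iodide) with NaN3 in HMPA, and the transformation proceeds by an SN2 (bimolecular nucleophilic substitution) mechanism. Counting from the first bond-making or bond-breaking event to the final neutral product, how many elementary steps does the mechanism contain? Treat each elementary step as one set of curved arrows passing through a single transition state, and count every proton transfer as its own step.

1

Step 1: Backside attack by N3⁻ on the carbon bearing the iodide: the new C–N bond forms as the C–I bond breaks, with Walden inversion at carbon.
Total: 1 elementary step.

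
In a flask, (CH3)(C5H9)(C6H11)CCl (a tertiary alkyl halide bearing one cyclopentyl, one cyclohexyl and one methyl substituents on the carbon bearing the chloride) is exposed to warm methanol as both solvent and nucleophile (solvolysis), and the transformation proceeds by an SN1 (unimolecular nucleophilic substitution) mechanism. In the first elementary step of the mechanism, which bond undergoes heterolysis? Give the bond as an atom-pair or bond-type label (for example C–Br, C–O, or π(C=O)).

C–Cl

Step 1: Ionisation: the C–Cl σ-bond cleaves heterolytically; both bonding electrons depart with Cl⁻, leaving a tertiary carbocation at the α-carbon.
The bond broken in this step is the C–Cl bond.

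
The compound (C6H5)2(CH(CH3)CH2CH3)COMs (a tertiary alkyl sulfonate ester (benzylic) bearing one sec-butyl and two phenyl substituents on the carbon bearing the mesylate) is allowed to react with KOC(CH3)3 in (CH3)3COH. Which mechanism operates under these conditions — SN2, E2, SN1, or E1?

E2

Conditions: a strong/bulky base with a tertiary substrate bearing a β-hydrogen.
These conditions are the textbook signature of the E2 pathway.
A strong (often hindered) base removes a β-H in concert with loss of the leaving group — bimolecular elimination.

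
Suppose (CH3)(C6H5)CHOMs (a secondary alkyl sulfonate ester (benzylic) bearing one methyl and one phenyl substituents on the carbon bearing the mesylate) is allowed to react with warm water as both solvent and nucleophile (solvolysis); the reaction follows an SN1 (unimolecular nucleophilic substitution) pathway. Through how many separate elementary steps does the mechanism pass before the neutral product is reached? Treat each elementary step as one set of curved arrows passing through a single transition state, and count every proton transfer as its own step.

3

Step 1: Ionisation: the C–O σ-bond cleaves heterolytically; both bonding electrons depart with MsO⁻, leaving a secondary carbocation at the α-carbon.
(No 1,2-shift: no single shift to an adjacent carbon would give a more stable cation.)
Step 2: Nucleophilic capture: the oxygen of H2O bonds to the cationic carbon, producing an oxonium-ion intermediate.
Step 3: Proton transfer from the O–H of the oxonium ion to a solvent molecule delivers the neutral alcohol.
Total: 3 elementary steps.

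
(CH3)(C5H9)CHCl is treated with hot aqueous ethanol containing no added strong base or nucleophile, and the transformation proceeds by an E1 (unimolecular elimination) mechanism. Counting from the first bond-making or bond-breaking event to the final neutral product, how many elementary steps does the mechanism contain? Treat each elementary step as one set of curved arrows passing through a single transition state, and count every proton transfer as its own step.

Step 1: The C–Cl bond breaks with both electrons going to the chloride; Cl⁻ leaves and a secondary carbocation remains.
Step 2: Carbocation rearrangement: a 1,2-hydride shift from the adjacent cyclopentyl carbon converts the initially-formed secondary cation into the more stable tertiary cation.
Step 3: A weak base (a water (or ethanol) molecule from the solvent) removes a proton from a carbon adjacent to the cationic centre; the electrons of that C–H bond become the new π(C=C) bond, giving the alkene.
Total: 3 elementary steps.

3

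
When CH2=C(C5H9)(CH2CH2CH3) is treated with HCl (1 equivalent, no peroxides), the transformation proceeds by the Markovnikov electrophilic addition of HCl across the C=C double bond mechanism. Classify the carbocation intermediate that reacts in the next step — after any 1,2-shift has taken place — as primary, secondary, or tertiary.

tertiary

Step 1: Protonation of the alkene by HCl: the π bond acts as the nucleophile and picks up H⁺, giving the more stable (Markovnikov) tertiary carbocation. The H–Cl bond breaks heterolytically, releasing Cl⁻.
No single 1,2-shift to an adjacent carbon would give a more-substituted cation, so no rearrangement occurs.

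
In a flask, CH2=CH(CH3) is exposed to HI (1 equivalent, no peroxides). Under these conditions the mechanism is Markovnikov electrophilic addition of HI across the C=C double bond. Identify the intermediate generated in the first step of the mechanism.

secondary carbocation

Step 1: Electrophilic addition begins with the π(C=C) electrons forming a bond to the proton of HI. Following Markovnikov's rule, the resulting cation is secondary. The H–I bond breaks heterolytically, releasing I⁻.
After step 1 the species present is a secondary carbocation.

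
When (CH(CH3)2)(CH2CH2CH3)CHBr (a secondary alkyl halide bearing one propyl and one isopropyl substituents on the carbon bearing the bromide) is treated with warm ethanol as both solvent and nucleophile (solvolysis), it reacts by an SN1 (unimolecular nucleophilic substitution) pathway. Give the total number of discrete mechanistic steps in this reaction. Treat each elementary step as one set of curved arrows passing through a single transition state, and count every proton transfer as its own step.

4

Step 1: The C–Br bond breaks with both electrons going to the bromide; Br⁻ leaves and a secondary carbocation remains.
Step 2: A hydride (H with its bonding pair) migrates from the adjacent isopropyl carbon to the cationic centre — a 1,2-hydride shift — upgrading the secondary cation to a tertiary one.
Step 3: A lone pair on the oxygen of CH3CH2OH attacks the carbocation, forming a new C–O σ-bond and an oxonium ion.
Step 4: A second solvent molecule removes the proton on oxygen, giving the neutral ether product.
Total: 4 elementary steps.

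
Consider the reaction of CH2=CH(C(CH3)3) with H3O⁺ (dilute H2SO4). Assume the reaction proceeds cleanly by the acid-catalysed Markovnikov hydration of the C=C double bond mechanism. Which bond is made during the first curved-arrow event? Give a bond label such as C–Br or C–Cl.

C–H

Step 1: Electrophilic addition begins with the π(C=C) electrons forming a bond to the proton of H3O⁺. Following Markovnikov's rule, the resulting cation is secondary. H2O is released.
The bond formed in this step is the C–H bond.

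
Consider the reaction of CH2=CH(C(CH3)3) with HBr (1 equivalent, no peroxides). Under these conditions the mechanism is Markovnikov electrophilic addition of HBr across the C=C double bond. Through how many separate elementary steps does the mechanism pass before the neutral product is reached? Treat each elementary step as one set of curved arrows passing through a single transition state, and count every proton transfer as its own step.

Step 1: The π electrons of the C=C bond attack a proton of HBr; Markovnikov addition places the new C–H on the less-substituted alkene carbon, so the positive charge ends up on the more-substituted carbon — a secondary carbocation. The H–Br bond breaks heterolytically, releasing Br⁻.
Step 2: A methyl group with its bonding pair migrates from the adjacent tert-butyl carbon to the cationic centre — a 1,2-methyl shift — upgrading the secondary cation to a tertiary one.
Step 3: Br⁻ captures the cation: a lone pair on Br⁻ fills the empty p orbital, producing the alkyl halide product.
Total: 3 elementary steps.

3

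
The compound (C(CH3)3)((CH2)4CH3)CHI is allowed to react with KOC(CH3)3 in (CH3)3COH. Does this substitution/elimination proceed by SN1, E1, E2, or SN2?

Conditions: a strong/bulky base with a secondary substrate bearing a β-hydrogen.
These conditions are the textbook signature of the E2 pathway.
A strong (often hindered) base removes a β-H in concert with loss of the leaving group — bimolecular elimination.

E2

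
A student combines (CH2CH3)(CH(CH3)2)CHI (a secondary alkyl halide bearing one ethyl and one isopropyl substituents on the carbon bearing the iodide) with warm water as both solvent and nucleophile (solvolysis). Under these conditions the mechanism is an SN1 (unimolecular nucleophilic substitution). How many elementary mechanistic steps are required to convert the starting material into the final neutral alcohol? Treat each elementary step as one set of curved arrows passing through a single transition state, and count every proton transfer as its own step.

Step 1: Ionisation: the C–I σ-bond cleaves heterolytically; both bonding electrons depart with I⁻, leaving a secondary carbocation at the α-carbon.
Step 2: A 1,2-hydride shift from the adjacent isopropyl carbon moves the positive charge from the secondary centre to an adjacent carbon, generating a more stable tertiary carbocation.
Step 3: H2O donates an oxygen lone pair into the empty p orbital of the cation, giving a protonated alcohol (an oxonium ion).
Step 4: A second solvent molecule removes the proton on oxygen, giving the neutral alcohol product.
Total: 4 elementary steps.

4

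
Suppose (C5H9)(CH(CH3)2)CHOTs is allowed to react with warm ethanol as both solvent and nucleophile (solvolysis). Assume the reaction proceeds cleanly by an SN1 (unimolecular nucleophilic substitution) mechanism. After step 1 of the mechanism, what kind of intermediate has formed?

secondary carbocation

Step 1: Rate-determining heterolysis of the C–O bond gives TsO⁻ and a secondary carbocation.
After step 1 the species present is a secondary carbocation.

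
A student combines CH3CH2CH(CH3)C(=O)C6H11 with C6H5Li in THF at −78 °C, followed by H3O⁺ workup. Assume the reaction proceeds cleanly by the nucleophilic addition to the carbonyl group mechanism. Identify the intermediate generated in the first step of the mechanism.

Step 1: the carbanion-like carbon of C6H5Li attacks the sp² carbonyl carbon; the C=O π bond breaks and the electrons end up as a lone pair on the alkoxide oxygen of the tetrahedral intermediate.
After step 1 the species present is a tetrahedral alkoxide intermediate.

tetrahedral alkoxide intermediate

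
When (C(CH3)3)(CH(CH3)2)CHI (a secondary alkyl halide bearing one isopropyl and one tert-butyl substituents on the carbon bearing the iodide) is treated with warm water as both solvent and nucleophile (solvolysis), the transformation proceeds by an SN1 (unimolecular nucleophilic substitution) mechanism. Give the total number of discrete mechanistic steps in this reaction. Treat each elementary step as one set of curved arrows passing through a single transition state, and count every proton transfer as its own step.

Step 1: Rate-determining heterolysis of the C–I bond gives I⁻ and a secondary carbocation.
Step 2: A 1,2-hydride shift from the adjacent isopropyl carbon moves the positive charge from the secondary centre to an adjacent carbon, generating a more stable tertiary carbocation.
Step 3: H2O donates an oxygen lone pair into the empty p orbital of the cation, giving a protonated alcohol (an oxonium ion).
Step 4: Proton transfer from the O–H of the oxonium ion to a solvent molecule delivers the neutral alcohol.
Total: 4 elementary steps.

4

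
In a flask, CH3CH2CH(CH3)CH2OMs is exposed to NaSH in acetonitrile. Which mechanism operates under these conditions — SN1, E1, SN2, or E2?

Conditions: a primary substrate with a strong nucleophile in the polar aprotic solvent acetonitrile.
These conditions are the textbook signature of the SN2 pathway.
An unhindered substrate with a strong nucleophile in a polar aprotic solvent favours one-step backside displacement.

SN2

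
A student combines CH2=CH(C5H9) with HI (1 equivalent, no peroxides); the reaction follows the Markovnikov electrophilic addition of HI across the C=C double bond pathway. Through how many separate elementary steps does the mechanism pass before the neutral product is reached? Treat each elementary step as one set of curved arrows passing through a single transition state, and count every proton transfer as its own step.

Step 1: The π electrons of the C=C bond attack a proton of HI; Markovnikov addition places the new C–H on the less-substituted alkene carbon, so the positive charge ends up on the more-substituted carbon — a secondary carbocation. The H–I bond breaks heterolytically, releasing I⁻.
Step 2: A 1,2-hydride shift from the adjacent cyclopentyl carbon moves the positive charge from the secondary centre to an adjacent carbon, generating a more stable tertiary carbocation.
Step 3: I⁻ captures the cation: a lone pair on I⁻ fills the empty p orbital, producing the alkyl halide product.
Total: 3 elementary steps.

3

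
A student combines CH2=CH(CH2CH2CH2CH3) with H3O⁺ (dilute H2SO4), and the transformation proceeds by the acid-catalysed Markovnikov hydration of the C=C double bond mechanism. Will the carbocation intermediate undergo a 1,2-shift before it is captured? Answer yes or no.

The first-formed carbocation is secondary.
No single 1,2-shift to an adjacent carbon would produce a more-substituted cation than the one already present, so no rearrangement occurs.

no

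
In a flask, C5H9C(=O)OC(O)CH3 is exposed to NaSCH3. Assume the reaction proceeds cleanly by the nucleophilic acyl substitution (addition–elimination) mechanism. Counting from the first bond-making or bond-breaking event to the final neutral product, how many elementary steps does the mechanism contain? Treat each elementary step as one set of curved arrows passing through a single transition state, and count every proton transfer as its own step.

2

Step 1: A lone pair on the S of CH3S⁻ attacks the electrophilic acyl carbon; the π(C=O) electrons move onto oxygen, giving a tetrahedral intermediate.
Step 2: An oxygen lone pair re-forms the C=O π bond as the C–O σ-bond breaks; CH3CO2⁻ is expelled.
Total: 2 elementary steps.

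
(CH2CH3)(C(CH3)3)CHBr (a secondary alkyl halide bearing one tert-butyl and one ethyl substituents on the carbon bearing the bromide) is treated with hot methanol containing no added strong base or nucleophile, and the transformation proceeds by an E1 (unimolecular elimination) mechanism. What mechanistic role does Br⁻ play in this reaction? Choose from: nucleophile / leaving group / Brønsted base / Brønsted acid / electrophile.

leaving group

Step 1: The C–Br bond breaks with both electrons going to the bromide; Br⁻ leaves and a secondary carbocation remains.
Br⁻ departs with both electrons of the breaking σ-bond — that is the definition of a leaving group.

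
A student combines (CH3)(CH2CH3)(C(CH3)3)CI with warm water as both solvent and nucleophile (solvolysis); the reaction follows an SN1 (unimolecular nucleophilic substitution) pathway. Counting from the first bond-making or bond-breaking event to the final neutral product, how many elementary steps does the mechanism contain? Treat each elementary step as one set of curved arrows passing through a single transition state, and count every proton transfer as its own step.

Step 1: Unassisted departure of I⁻ (taking the C–I bonding pair) generates a tertiary carbocation.
(No 1,2-shift: no single shift to an adjacent carbon would give a more stable cation.)
Step 2: A lone pair on the oxygen of H2O attacks the carbocation, forming a new C–O σ-bond and an oxonium ion.
Step 3: Proton transfer from the O–H of the oxonium ion to a solvent molecule delivers the neutral alcohol.
Total: 3 elementary steps.

3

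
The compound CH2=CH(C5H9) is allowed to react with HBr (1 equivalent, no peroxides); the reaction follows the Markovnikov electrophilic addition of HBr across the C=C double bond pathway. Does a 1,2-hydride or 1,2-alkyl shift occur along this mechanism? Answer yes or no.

yes

The first-formed carbocation is secondary.
The adjacent cyclopentyl carbon already bears 2 other carbon substituents and has a hydrogen to migrate; after a 1,2-hydride shift from that carbon the positive charge sits on a tertiary centre.
Tertiary is more stable than secondary, so the shift occurs.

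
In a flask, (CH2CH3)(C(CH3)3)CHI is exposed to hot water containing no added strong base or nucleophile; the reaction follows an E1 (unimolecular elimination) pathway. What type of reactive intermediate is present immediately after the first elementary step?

Step 1: Ionisation: the C–I σ-bond cleaves heterolytically; both bonding electrons depart with I⁻, leaving a secondary carbocation at the α-carbon.
After step 1 the species present is a secondary carbocation.

secondary carbocation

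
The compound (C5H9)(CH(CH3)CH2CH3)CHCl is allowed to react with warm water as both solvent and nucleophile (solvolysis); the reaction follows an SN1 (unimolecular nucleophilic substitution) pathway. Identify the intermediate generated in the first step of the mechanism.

Step 1: Ionisation: the C–Cl σ-bond cleaves heterolytically; both bonding electrons depart with Cl⁻, leaving a secondary carbocation at the α-carbon.
After step 1 the species present is a secondary carbocation.

secondary carbocation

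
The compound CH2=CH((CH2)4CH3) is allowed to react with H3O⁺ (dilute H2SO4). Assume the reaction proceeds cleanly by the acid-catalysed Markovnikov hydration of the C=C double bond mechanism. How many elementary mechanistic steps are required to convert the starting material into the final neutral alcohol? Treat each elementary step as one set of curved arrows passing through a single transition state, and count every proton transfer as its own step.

Step 1: The π electrons of the C=C bond attack a proton of H3O⁺; Markovnikov addition places the new C–H on the less-substituted alkene carbon, so the positive charge ends up on the more-substituted carbon — a secondary carbocation. H2O is released.
(No 1,2-shift: no single shift to an adjacent carbon would give a more stable cation.)
Step 2: Nucleophilic capture of the cation by H2O produces the protonated alcohol (an oxonium ion).
Step 3: H2O removes a proton from the oxonium oxygen, regenerating H3O⁺ and giving the neutral alcohol.
Total: 3 elementary steps.

3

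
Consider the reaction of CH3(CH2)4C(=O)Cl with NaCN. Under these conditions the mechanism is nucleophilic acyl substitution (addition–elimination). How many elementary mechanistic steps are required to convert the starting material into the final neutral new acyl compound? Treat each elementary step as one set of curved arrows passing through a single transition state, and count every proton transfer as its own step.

Step 1: CN⁻ adds to the carbonyl carbon; the C=O π electrons shift onto oxygen and a tetrahedral alkoxide intermediate forms.
Step 2: Collapse of the tetrahedral intermediate: the alkoxide oxygen pushes its lone pair back to re-form C=O while Cl⁻ leaves.
Total: 2 elementary steps.

2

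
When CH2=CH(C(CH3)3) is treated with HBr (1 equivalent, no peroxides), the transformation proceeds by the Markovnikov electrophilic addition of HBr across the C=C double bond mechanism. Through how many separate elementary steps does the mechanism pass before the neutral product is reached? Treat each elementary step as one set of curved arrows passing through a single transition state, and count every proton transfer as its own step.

3

Step 1: Protonation of the alkene by HBr: the π bond acts as the nucleophile and picks up H⁺, giving the more stable (Markovnikov) secondary carbocation. The H–Br bond breaks heterolytically, releasing Br⁻.
Step 2: A 1,2-methyl shift from the adjacent tert-butyl carbon moves the positive charge from the secondary centre to an adjacent carbon, generating a more stable tertiary carbocation.
Step 3: The Br⁻ anion donates a lone pair to the carbocation, forming the new C–Br σ-bond and giving the neutral alkyl halide.
Total: 3 elementary steps.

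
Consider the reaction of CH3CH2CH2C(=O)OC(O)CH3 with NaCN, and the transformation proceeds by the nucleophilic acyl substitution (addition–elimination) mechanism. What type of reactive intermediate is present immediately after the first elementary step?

Step 1: A lone pair on the C of CN⁻ attacks the electrophilic acyl carbon; the π(C=O) electrons move onto oxygen, giving a tetrahedral intermediate.
After step 1 the species present is a tetrahedral intermediate.

tetrahedral intermediate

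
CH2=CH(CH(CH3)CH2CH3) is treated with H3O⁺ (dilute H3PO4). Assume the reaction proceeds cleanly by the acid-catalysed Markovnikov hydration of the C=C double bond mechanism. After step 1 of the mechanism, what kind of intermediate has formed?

secondary carbocation

Step 1: Protonation of the alkene by H3O⁺: the π bond acts as the nucleophile and picks up H⁺, giving the more stable (Markovnikov) secondary carbocation. H2O is released.
After step 1 the species present is a secondary carbocation.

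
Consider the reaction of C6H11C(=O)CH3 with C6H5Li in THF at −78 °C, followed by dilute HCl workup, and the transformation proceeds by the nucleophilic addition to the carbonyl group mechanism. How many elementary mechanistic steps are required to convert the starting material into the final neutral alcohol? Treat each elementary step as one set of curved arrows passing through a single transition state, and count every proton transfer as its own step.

2

Step 1: Nucleophilic addition: the carbanion-like carbon of C6H5Li adds to the carbonyl carbon, pushing the π(C=O) electron pair onto oxygen and giving a tetrahedral alkoxide.
Step 2: On dilute HCl workup the alkoxide oxygen is protonated, giving an alcohol.
Total: 2 elementary steps.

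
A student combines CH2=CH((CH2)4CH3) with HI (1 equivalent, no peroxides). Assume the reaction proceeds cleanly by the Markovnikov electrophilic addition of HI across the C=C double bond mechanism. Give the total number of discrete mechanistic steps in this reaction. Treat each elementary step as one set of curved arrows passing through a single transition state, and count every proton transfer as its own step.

2

Step 1: The π electrons of the C=C bond attack a proton of HI; Markovnikov addition places the new C–H on the less-substituted alkene carbon, so the positive charge ends up on the more-substituted carbon — a secondary carbocation. The H–I bond breaks heterolytically, releasing I⁻.
(No 1,2-shift: no single shift to an adjacent carbon would give a more stable cation.)
Step 2: Nucleophilic attack by I⁻ on the carbocation completes the addition, giving R–I.
Total: 2 elementary steps.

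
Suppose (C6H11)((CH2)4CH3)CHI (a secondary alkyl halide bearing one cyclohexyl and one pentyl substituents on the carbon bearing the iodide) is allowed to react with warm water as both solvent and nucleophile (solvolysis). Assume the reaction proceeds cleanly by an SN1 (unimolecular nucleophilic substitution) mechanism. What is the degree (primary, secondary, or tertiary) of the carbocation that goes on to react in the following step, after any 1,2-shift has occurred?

Step 1: Rate-determining heterolysis of the C–I bond gives I⁻ and a secondary carbocation.
Step 2: A 1,2-hydride shift from the adjacent cyclohexyl carbon moves the positive charge from the secondary centre to an adjacent carbon, generating a more stable tertiary carbocation.
The cation rearranges from secondary to tertiary via a 1,2-hydride shift from the adjacent cyclohexyl carbon; the tertiary cation is what reacts next.

tertiary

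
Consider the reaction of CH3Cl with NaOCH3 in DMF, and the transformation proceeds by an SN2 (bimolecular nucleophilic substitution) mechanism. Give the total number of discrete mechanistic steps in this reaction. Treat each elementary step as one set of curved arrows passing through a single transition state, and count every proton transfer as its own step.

1

Step 1: The methoxide nucleophile donates a lone pair from O to the α-carbon in a backside attack; simultaneously the C–Cl σ-bond breaks and both of its electrons leave with Cl⁻. One concerted step with inversion of configuration.
Total: 1 elementary step.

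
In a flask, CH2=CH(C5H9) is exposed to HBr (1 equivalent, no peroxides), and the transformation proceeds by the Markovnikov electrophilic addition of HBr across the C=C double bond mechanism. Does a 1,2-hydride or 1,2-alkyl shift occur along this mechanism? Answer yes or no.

yes

The first-formed carbocation is secondary.
The adjacent cyclopentyl carbon already bears 2 other carbon substituents and has a hydrogen to migrate; after a 1,2-hydride shift from that carbon the positive charge sits on a tertiary centre.
Tertiary is more stable than secondary, so the shift occurs.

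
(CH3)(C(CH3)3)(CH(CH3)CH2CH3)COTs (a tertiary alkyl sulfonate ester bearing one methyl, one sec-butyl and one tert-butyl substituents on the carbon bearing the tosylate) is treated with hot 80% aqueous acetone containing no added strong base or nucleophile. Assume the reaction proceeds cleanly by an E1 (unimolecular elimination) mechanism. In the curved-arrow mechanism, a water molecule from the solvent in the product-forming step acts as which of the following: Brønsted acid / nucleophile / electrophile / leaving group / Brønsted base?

Brønsted base

Step 2: A water molecule (solvent) deprotonates a β-carbon; as the C–H bond breaks, those electrons form the new alkene π bond.
A water molecule from the solvent in the product-forming step accepts a proton in a proton-transfer step — a Brønsted base.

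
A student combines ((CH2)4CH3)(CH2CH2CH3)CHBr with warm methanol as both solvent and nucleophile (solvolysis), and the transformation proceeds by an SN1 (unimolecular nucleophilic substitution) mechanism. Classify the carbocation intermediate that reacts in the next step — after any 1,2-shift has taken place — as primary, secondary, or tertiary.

Step 1: Unassisted departure of Br⁻ (taking the C–Br bonding pair) generates a secondary carbocation.
No single 1,2-shift to an adjacent carbon would give a more-substituted cation, so no rearrangement occurs.

secondary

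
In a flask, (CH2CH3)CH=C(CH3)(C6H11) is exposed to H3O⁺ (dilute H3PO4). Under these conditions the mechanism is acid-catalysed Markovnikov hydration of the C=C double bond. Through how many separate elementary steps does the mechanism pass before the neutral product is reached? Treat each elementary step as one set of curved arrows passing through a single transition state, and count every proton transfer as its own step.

3

Step 1: Electrophilic addition begins with the π(C=C) electrons forming a bond to the proton of H3O⁺. Following Markovnikov's rule, the resulting cation is tertiary. H2O is released.
(No 1,2-shift: no single shift to an adjacent carbon would give a more stable cation.)
Step 2: Water acts as the nucleophile: an oxygen lone pair bonds to the cationic carbon, giving an oxonium-ion intermediate.
Step 3: Proton transfer from the O–H of the oxonium ion to H2O completes the catalytic cycle and yields the alcohol.
Total: 3 elementary steps.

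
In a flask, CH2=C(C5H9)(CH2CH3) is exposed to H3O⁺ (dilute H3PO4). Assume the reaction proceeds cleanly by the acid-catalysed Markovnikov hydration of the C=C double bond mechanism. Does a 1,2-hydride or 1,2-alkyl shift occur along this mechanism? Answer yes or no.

The first-formed carbocation is tertiary.
No single 1,2-shift to an adjacent carbon would produce a more-substituted cation than the one already present, so no rearrangement occurs.

no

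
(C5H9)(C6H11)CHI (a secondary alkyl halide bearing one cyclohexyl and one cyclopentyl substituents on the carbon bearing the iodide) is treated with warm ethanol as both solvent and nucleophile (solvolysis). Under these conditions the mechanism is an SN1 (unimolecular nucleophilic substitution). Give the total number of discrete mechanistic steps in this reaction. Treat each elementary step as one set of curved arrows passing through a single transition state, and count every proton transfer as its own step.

4

Step 1: Rate-determining heterolysis of the C–I bond gives I⁻ and a secondary carbocation.
Step 2: Carbocation rearrangement: a 1,2-hydride shift from the adjacent cyclohexyl carbon converts the initially-formed secondary cation into the more stable tertiary cation.
Step 3: Nucleophilic capture: the oxygen of CH3CH2OH bonds to the cationic carbon, producing an oxonium-ion intermediate.
Step 4: Proton transfer from the O–H of the oxonium ion to a solvent molecule delivers the neutral ether.
Total: 4 elementary steps.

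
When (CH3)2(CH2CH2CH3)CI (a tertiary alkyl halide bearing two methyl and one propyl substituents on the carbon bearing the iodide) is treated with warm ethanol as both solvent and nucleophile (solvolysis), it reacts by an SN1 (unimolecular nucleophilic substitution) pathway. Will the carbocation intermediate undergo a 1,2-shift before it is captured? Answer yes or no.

The first-formed carbocation is tertiary.
No single 1,2-shift to an adjacent carbon would produce a more-substituted cation than the one already present, so no rearrangement occurs.

no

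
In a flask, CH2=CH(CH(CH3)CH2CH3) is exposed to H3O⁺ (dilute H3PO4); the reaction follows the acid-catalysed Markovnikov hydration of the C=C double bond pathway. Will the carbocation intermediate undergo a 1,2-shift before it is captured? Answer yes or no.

The first-formed carbocation is secondary.
The adjacent sec-butyl carbon already bears 2 other carbon substituents and has a hydrogen to migrate; after a 1,2-hydride shift from that carbon the positive charge sits on a tertiary centre.
Tertiary is more stable than secondary, so the shift occurs.

yes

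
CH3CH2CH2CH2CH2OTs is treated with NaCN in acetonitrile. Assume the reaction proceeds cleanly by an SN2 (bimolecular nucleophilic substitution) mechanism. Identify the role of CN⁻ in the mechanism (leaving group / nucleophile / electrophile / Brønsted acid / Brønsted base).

Step 1: The cyanide nucleophile donates a lone pair from C to the α-carbon in a backside attack; simultaneously the C–O σ-bond breaks and both of its electrons leave with TsO⁻. One concerted step with inversion of configuration.
CN⁻ donates an electron pair to form a new σ-bond to carbon — it is the nucleophile.

nucleophile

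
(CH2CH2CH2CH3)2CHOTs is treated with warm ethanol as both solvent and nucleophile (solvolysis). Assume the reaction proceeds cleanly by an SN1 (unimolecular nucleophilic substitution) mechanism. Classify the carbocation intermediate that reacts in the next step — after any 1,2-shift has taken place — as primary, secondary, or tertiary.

secondary

Step 1: The C–O bond breaks with both electrons going to the tosylate; TsO⁻ leaves and a secondary carbocation remains.
No single 1,2-shift to an adjacent carbon would give a more-substituted cation, so no rearrangement occurs.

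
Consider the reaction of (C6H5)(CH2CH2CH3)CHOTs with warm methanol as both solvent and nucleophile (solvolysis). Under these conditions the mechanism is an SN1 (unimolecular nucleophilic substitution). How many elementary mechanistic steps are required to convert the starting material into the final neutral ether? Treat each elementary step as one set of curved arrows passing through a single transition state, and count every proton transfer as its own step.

3

Step 1: Rate-determining heterolysis of the C–O bond gives TsO⁻ and a secondary carbocation.
(No 1,2-shift: no single shift to an adjacent carbon would give a more stable cation.)
Step 2: Nucleophilic capture: the oxygen of CH3OH bonds to the cationic carbon, producing an oxonium-ion intermediate.
Step 3: Deprotonation of the oxonium oxygen by solvent methanol yields the neutral ether.
Total: 3 elementary steps.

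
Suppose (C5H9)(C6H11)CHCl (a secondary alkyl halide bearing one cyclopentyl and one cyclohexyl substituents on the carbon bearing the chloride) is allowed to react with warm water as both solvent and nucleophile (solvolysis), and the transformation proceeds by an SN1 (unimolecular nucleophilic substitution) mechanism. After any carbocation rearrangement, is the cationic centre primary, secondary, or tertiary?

tertiary

Step 1: Ionisation: the C–Cl σ-bond cleaves heterolytically; both bonding electrons depart with Cl⁻, leaving a secondary carbocation at the α-carbon.
Step 2: A hydride (H with its bonding pair) migrates from the adjacent cyclopentyl carbon to the cationic centre — a 1,2-hydride shift — upgrading the secondary cation to a tertiary one.
The cation rearranges from secondary to tertiary via a 1,2-hydride shift from the adjacent cyclopentyl carbon; the tertiary cation is what reacts next.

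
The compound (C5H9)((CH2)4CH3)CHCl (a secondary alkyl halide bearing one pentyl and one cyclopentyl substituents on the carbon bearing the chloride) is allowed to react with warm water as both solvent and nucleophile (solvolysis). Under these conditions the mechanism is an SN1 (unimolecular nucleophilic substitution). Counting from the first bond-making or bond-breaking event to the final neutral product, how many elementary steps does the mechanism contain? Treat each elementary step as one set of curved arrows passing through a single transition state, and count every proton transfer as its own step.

4

Step 1: Ionisation: the C–Cl σ-bond cleaves heterolytically; both bonding electrons depart with Cl⁻, leaving a secondary carbocation at the α-carbon.
Step 2: Carbocation rearrangement: a 1,2-hydride shift from the adjacent cyclopentyl carbon converts the initially-formed secondary cation into the more stable tertiary cation.
Step 3: Nucleophilic capture: the oxygen of H2O bonds to the cationic carbon, producing an oxonium-ion intermediate.
Step 4: Deprotonation of the oxonium oxygen by solvent water yields the neutral alcohol.
Total: 4 elementary steps.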